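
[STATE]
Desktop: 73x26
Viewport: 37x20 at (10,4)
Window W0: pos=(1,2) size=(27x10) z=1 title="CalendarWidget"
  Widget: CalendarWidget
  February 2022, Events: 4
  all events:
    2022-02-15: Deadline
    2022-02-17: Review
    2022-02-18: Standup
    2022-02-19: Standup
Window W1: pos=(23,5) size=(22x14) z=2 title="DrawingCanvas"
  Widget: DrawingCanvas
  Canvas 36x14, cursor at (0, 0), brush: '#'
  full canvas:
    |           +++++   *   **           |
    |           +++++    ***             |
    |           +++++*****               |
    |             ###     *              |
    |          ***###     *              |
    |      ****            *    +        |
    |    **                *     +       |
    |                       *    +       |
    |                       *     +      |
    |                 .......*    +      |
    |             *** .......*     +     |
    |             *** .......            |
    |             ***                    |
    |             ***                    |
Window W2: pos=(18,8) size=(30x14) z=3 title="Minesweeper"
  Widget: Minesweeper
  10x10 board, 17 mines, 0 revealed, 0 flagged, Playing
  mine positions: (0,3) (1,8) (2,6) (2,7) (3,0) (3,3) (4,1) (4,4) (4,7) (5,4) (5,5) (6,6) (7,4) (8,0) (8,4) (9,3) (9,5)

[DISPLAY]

─────────────────┨                   
bruary 2022  ┏━━━━━━━━━━━━━━━━━━━━┓  
 Th Fr Sa Su ┃ DrawingCanvas      ┃  
  3  4  5  6 ┠────────────────────┨  
 10 11 1┏━━━━━━━━━━━━━━━━━━━━━━━━━━━━
6 17* 18┃ Minesweeper                
 24 25 2┠────────────────────────────
━━━━━━━━┃■■■■■■■■■■                  
        ┃■■■■■■■■■■                  
        ┃■■■■■■■■■■                  
        ┃■■■■■■■■■■                  
        ┃■■■■■■■■■■                  
        ┃■■■■■■■■■■                  
        ┃■■■■■■■■■■                  
        ┃■■■■■■■■■■                  
        ┃■■■■■■■■■■                  
        ┃■■■■■■■■■■                  
        ┗━━━━━━━━━━━━━━━━━━━━━━━━━━━━
                                     
                                     


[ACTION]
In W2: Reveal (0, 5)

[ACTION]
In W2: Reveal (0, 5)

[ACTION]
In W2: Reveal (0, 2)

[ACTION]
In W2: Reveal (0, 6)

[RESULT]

─────────────────┨                   
bruary 2022  ┏━━━━━━━━━━━━━━━━━━━━┓  
 Th Fr Sa Su ┃ DrawingCanvas      ┃  
  3  4  5  6 ┠────────────────────┨  
 10 11 1┏━━━━━━━━━━━━━━━━━━━━━━━━━━━━
6 17* 18┃ Minesweeper                
 24 25 2┠────────────────────────────
━━━━━━━━┃■■1■1  1■■                  
        ┃■■■■1123■■                  
        ┃■■■■■■■■■■                  
        ┃■■■■■■■■■■                  
        ┃■■■■■■■■■■                  
        ┃■■■■■■■■■■                  
        ┃■■■■■■■■■■                  
        ┃■■■■■■■■■■                  
        ┃■■■■■■■■■■                  
        ┃■■■■■■■■■■                  
        ┗━━━━━━━━━━━━━━━━━━━━━━━━━━━━
                                     
                                     


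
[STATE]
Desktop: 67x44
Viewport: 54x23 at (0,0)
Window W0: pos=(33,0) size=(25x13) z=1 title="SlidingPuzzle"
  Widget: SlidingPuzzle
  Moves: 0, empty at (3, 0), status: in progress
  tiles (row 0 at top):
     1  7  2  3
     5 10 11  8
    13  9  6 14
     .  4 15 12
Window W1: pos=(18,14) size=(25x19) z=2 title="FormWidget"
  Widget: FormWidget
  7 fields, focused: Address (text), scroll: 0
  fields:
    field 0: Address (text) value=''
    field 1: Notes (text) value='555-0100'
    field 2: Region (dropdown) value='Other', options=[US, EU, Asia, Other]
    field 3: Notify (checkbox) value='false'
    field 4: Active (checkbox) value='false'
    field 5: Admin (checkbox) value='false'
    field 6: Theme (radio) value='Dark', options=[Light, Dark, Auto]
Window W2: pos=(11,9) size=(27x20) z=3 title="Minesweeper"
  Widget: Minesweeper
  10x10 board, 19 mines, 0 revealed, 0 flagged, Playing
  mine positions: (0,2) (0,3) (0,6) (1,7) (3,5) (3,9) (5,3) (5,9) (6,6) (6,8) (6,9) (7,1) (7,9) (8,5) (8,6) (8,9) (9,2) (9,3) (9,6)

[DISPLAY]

                                 ┏━━━━━━━━━━━━━━━━━━━━
                                 ┃ SlidingPuzzle      
                                 ┠────────────────────
                                 ┃┌────┬────┬────┬────
                                 ┃│  1 │  7 │  2 │  3 
                                 ┃├────┼────┼────┼────
                                 ┃│  5 │ 10 │ 11 │  8 
                                 ┃├────┼────┼────┼────
                                 ┃│ 13 │  9 │  6 │ 14 
           ┏━━━━━━━━━━━━━━━━━━━━━━━━━┓─┼────┼────┼────
           ┃ Minesweeper             ┃ │  4 │ 15 │ 12 
           ┠─────────────────────────┨─┴────┴────┴────
           ┃■■■■■■■■■■               ┃━━━━━━━━━━━━━━━━
           ┃■■■■■■■■■■               ┃                
           ┃■■■■■■■■■■               ┃━━━━┓           
           ┃■■■■■■■■■■               ┃    ┃           
           ┃■■■■■■■■■■               ┃────┨           
           ┃■■■■■■■■■■               ┃   ]┃           
           ┃■■■■■■■■■■               ┃010]┃           
           ┃■■■■■■■■■■               ┃r ▼]┃           
           ┃■■■■■■■■■■               ┃    ┃           
           ┃■■■■■■■■■■               ┃    ┃           
           ┃                         ┃    ┃           


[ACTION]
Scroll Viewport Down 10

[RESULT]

           ┃ Minesweeper             ┃ │  4 │ 15 │ 12 
           ┠─────────────────────────┨─┴────┴────┴────
           ┃■■■■■■■■■■               ┃━━━━━━━━━━━━━━━━
           ┃■■■■■■■■■■               ┃                
           ┃■■■■■■■■■■               ┃━━━━┓           
           ┃■■■■■■■■■■               ┃    ┃           
           ┃■■■■■■■■■■               ┃────┨           
           ┃■■■■■■■■■■               ┃   ]┃           
           ┃■■■■■■■■■■               ┃010]┃           
           ┃■■■■■■■■■■               ┃r ▼]┃           
           ┃■■■■■■■■■■               ┃    ┃           
           ┃■■■■■■■■■■               ┃    ┃           
           ┃                         ┃    ┃           
           ┃                         ┃ight┃           
           ┃                         ┃    ┃           
           ┃                         ┃    ┃           
           ┃                         ┃    ┃           
           ┃                         ┃    ┃           
           ┗━━━━━━━━━━━━━━━━━━━━━━━━━┛    ┃           
                  ┃                       ┃           
                  ┃                       ┃           
                  ┃                       ┃           
                  ┗━━━━━━━━━━━━━━━━━━━━━━━┛           


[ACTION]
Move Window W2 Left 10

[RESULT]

 ┃ Minesweeper             ┃     ┃│    │  4 │ 15 │ 12 
 ┠─────────────────────────┨     ┃└────┴────┴────┴────
 ┃■■■■■■■■■■               ┃     ┗━━━━━━━━━━━━━━━━━━━━
 ┃■■■■■■■■■■               ┃                          
 ┃■■■■■■■■■■               ┃━━━━━━━━━━━━━━┓           
 ┃■■■■■■■■■■               ┃et            ┃           
 ┃■■■■■■■■■■               ┃──────────────┨           
 ┃■■■■■■■■■■               ┃:    [       ]┃           
 ┃■■■■■■■■■■               ┃     [555-010]┃           
 ┃■■■■■■■■■■               ┃     [Other ▼]┃           
 ┃■■■■■■■■■■               ┃     [ ]      ┃           
 ┃■■■■■■■■■■               ┃     [ ]      ┃           
 ┃                         ┃     [ ]      ┃           
 ┃                         ┃     ( ) Light┃           
 ┃                         ┃              ┃           
 ┃                         ┃              ┃           
 ┃                         ┃              ┃           
 ┃                         ┃              ┃           
 ┗━━━━━━━━━━━━━━━━━━━━━━━━━┛              ┃           
                  ┃                       ┃           
                  ┃                       ┃           
                  ┃                       ┃           
                  ┗━━━━━━━━━━━━━━━━━━━━━━━┛           


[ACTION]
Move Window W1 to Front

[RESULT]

 ┃ Minesweeper             ┃     ┃│    │  4 │ 15 │ 12 
 ┠─────────────────────────┨     ┃└────┴────┴────┴────
 ┃■■■■■■■■■■               ┃     ┗━━━━━━━━━━━━━━━━━━━━
 ┃■■■■■■■■■■               ┃                          
 ┃■■■■■■■■■■      ┏━━━━━━━━━━━━━━━━━━━━━━━┓           
 ┃■■■■■■■■■■      ┃ FormWidget            ┃           
 ┃■■■■■■■■■■      ┠───────────────────────┨           
 ┃■■■■■■■■■■      ┃> Address:    [       ]┃           
 ┃■■■■■■■■■■      ┃  Notes:      [555-010]┃           
 ┃■■■■■■■■■■      ┃  Region:     [Other ▼]┃           
 ┃■■■■■■■■■■      ┃  Notify:     [ ]      ┃           
 ┃■■■■■■■■■■      ┃  Active:     [ ]      ┃           
 ┃                ┃  Admin:      [ ]      ┃           
 ┃                ┃  Theme:      ( ) Light┃           
 ┃                ┃                       ┃           
 ┃                ┃                       ┃           
 ┃                ┃                       ┃           
 ┃                ┃                       ┃           
 ┗━━━━━━━━━━━━━━━━┃                       ┃           
                  ┃                       ┃           
                  ┃                       ┃           
                  ┃                       ┃           
                  ┗━━━━━━━━━━━━━━━━━━━━━━━┛           


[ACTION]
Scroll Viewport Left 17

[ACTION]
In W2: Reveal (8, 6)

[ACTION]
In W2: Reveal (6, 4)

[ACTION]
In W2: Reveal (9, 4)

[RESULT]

 ┃ Minesweeper             ┃     ┃│    │  4 │ 15 │ 12 
 ┠─────────────────────────┨     ┃└────┴────┴────┴────
 ┃■■✹✹■■✹■■■               ┃     ┗━━━━━━━━━━━━━━━━━━━━
 ┃■■■■■■■✹■■               ┃                          
 ┃■■■■■■■■■■      ┏━━━━━━━━━━━━━━━━━━━━━━━┓           
 ┃■■■■■✹■■■✹      ┃ FormWidget            ┃           
 ┃■■■■■■■■■■      ┠───────────────────────┨           
 ┃■■■✹■■■■■✹      ┃> Address:    [       ]┃           
 ┃■■■■■■✹■✹✹      ┃  Notes:      [555-010]┃           
 ┃■✹■■■■■■■✹      ┃  Region:     [Other ▼]┃           
 ┃■■■■■✹✹■■✹      ┃  Notify:     [ ]      ┃           
 ┃■■✹✹■■✹■■■      ┃  Active:     [ ]      ┃           
 ┃                ┃  Admin:      [ ]      ┃           
 ┃                ┃  Theme:      ( ) Light┃           
 ┃                ┃                       ┃           
 ┃                ┃                       ┃           
 ┃                ┃                       ┃           
 ┃                ┃                       ┃           
 ┗━━━━━━━━━━━━━━━━┃                       ┃           
                  ┃                       ┃           
                  ┃                       ┃           
                  ┃                       ┃           
                  ┗━━━━━━━━━━━━━━━━━━━━━━━┛           


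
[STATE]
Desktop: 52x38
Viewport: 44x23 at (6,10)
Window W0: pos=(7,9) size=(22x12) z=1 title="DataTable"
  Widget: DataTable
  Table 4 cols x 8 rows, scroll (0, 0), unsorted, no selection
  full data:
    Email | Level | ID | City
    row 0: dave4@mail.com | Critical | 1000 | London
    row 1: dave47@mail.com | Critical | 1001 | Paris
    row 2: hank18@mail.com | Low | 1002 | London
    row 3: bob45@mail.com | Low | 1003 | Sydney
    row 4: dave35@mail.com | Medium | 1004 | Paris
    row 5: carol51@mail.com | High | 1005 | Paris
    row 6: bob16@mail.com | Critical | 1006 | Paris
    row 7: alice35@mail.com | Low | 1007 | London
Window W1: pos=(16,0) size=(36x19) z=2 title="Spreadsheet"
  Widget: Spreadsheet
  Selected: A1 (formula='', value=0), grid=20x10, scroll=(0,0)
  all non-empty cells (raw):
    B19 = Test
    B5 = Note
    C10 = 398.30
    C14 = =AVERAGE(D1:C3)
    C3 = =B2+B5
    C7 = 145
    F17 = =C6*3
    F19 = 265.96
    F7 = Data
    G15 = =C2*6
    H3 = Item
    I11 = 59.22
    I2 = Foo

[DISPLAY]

 ┃ DataTab┃  5        0Note           0     
 ┠────────┃  6        0       0       0     
 ┃Email   ┃  7        0       0     145     
 ┃────────┃  8        0       0       0     
 ┃dave4@ma┃  9        0       0       0     
 ┃dave47@m┃ 10        0       0  398.30     
 ┃hank18@m┃ 11        0       0       0     
 ┃bob45@ma┃ 12        0       0       0     
 ┃dave35@m┗━━━━━━━━━━━━━━━━━━━━━━━━━━━━━━━━━
 ┃carol51@mail.com│Hig┃                     
 ┗━━━━━━━━━━━━━━━━━━━━┛                     
                                            
                                            
                                            
                                            
                                            
                                            
                                            
                                            
                                            
                                            
                                            
                                            


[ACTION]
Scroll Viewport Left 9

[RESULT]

       ┃ DataTab┃  5        0Note           
       ┠────────┃  6        0       0       
       ┃Email   ┃  7        0       0     14
       ┃────────┃  8        0       0       
       ┃dave4@ma┃  9        0       0       
       ┃dave47@m┃ 10        0       0  398.3
       ┃hank18@m┃ 11        0       0       
       ┃bob45@ma┃ 12        0       0       
       ┃dave35@m┗━━━━━━━━━━━━━━━━━━━━━━━━━━━
       ┃carol51@mail.com│Hig┃               
       ┗━━━━━━━━━━━━━━━━━━━━┛               
                                            
                                            
                                            
                                            
                                            
                                            
                                            
                                            
                                            
                                            
                                            
                                            


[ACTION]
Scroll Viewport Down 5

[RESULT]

       ┃dave47@m┃ 10        0       0  398.3
       ┃hank18@m┃ 11        0       0       
       ┃bob45@ma┃ 12        0       0       
       ┃dave35@m┗━━━━━━━━━━━━━━━━━━━━━━━━━━━
       ┃carol51@mail.com│Hig┃               
       ┗━━━━━━━━━━━━━━━━━━━━┛               
                                            
                                            
                                            
                                            
                                            
                                            
                                            
                                            
                                            
                                            
                                            
                                            
                                            
                                            
                                            
                                            
                                            


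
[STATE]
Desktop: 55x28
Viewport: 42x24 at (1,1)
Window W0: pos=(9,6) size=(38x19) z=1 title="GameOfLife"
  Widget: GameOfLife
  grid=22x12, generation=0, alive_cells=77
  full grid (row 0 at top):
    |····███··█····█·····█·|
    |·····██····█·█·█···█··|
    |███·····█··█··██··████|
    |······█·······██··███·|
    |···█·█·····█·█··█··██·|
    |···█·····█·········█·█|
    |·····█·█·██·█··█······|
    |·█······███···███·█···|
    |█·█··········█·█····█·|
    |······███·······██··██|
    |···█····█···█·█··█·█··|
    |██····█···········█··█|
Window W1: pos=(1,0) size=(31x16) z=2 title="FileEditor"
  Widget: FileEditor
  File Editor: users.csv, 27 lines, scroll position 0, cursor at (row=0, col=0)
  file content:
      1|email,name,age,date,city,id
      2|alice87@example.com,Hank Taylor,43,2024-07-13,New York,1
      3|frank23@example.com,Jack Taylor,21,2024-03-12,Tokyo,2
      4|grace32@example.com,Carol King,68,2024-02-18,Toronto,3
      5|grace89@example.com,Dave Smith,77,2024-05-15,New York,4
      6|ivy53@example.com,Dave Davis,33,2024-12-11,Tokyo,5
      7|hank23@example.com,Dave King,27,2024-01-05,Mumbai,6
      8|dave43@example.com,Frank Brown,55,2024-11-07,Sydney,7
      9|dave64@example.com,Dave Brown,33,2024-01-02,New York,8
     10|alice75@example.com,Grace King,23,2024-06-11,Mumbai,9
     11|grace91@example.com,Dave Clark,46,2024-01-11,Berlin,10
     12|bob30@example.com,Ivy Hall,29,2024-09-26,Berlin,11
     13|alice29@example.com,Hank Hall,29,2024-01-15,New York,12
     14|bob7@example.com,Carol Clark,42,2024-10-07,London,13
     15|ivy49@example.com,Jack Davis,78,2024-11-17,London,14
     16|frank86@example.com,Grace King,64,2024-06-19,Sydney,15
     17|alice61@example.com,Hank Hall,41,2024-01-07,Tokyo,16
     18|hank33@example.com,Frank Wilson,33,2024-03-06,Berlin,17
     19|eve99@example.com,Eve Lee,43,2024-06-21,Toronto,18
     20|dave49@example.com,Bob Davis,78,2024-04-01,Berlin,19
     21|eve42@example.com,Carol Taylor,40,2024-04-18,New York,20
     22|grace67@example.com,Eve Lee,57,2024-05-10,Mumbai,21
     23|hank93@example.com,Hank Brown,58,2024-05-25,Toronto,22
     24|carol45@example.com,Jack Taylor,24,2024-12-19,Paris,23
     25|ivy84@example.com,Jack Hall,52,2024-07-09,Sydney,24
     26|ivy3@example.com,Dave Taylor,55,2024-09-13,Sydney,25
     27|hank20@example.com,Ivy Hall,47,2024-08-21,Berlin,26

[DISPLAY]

┃ FileEditor                  ┃           
┠─────────────────────────────┨           
┃█mail,name,age,date,city,id ▲┃           
┃alice87@example.com,Hank Tay█┃           
┃frank23@example.com,Jack Tay░┃           
┃grace32@example.com,Carol Ki░┃━━━━━━━━━━━
┃grace89@example.com,Dave Smi░┃           
┃ivy53@example.com,Dave Davis░┃───────────
┃hank23@example.com,Dave King░┃           
┃dave43@example.com,Frank Bro░┃           
┃dave64@example.com,Dave Brow░┃           
┃alice75@example.com,Grace Ki░┃           
┃grace91@example.com,Dave Cla░┃           
┃bob30@example.com,Ivy Hall,2▼┃           
┗━━━━━━━━━━━━━━━━━━━━━━━━━━━━━┛           
        ┃·····█·█·██·█··█······           
        ┃·█······███···███·█···           
        ┃█·█··········█·█····█·           
        ┃······███·······██··██           
        ┃···█····█···█·█··█·█··           
        ┃██····█···········█··█           
        ┃                                 
        ┃                                 
        ┗━━━━━━━━━━━━━━━━━━━━━━━━━━━━━━━━━


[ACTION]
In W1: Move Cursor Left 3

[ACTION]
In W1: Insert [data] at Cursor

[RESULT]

┃ FileEditor                  ┃           
┠─────────────────────────────┨           
┃data█mail,name,age,date,city▲┃           
┃alice87@example.com,Hank Tay█┃           
┃frank23@example.com,Jack Tay░┃           
┃grace32@example.com,Carol Ki░┃━━━━━━━━━━━
┃grace89@example.com,Dave Smi░┃           
┃ivy53@example.com,Dave Davis░┃───────────
┃hank23@example.com,Dave King░┃           
┃dave43@example.com,Frank Bro░┃           
┃dave64@example.com,Dave Brow░┃           
┃alice75@example.com,Grace Ki░┃           
┃grace91@example.com,Dave Cla░┃           
┃bob30@example.com,Ivy Hall,2▼┃           
┗━━━━━━━━━━━━━━━━━━━━━━━━━━━━━┛           
        ┃·····█·█·██·█··█······           
        ┃·█······███···███·█···           
        ┃█·█··········█·█····█·           
        ┃······███·······██··██           
        ┃···█····█···█·█··█·█··           
        ┃██····█···········█··█           
        ┃                                 
        ┃                                 
        ┗━━━━━━━━━━━━━━━━━━━━━━━━━━━━━━━━━


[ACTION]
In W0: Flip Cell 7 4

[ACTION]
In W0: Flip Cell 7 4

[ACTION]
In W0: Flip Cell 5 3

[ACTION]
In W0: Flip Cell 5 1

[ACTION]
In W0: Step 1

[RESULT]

┃ FileEditor                  ┃           
┠─────────────────────────────┨           
┃data█mail,name,age,date,city▲┃           
┃alice87@example.com,Hank Tay█┃           
┃frank23@example.com,Jack Tay░┃           
┃grace32@example.com,Carol Ki░┃━━━━━━━━━━━
┃grace89@example.com,Dave Smi░┃           
┃ivy53@example.com,Dave Davis░┃───────────
┃hank23@example.com,Dave King░┃           
┃dave43@example.com,Frank Bro░┃           
┃dave64@example.com,Dave Brow░┃           
┃alice75@example.com,Grace Ki░┃           
┃grace91@example.com,Dave Cla░┃           
┃bob30@example.com,Ivy Hall,2▼┃           
┗━━━━━━━━━━━━━━━━━━━━━━━━━━━━━┛           
        ┃···········█··███·····           
        ┃·█······█·██·█··█·····           
        ┃·█·················███           
        ┃·······██····█████████           
        ┃······█·█·······██·█·█           
        ┃··················█···           
        ┃                                 
        ┃                                 
        ┗━━━━━━━━━━━━━━━━━━━━━━━━━━━━━━━━━


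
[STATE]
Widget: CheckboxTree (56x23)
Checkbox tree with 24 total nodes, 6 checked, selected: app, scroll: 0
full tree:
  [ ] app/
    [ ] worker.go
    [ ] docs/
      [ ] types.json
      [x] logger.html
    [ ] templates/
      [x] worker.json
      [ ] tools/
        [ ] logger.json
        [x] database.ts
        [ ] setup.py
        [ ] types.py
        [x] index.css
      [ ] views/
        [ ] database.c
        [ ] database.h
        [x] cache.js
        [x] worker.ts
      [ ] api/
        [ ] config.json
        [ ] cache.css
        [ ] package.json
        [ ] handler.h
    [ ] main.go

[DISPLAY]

>[-] app/                                               
   [ ] worker.go                                        
   [-] docs/                                            
     [ ] types.json                                     
     [x] logger.html                                    
   [-] templates/                                       
     [x] worker.json                                    
     [-] tools/                                         
       [ ] logger.json                                  
       [x] database.ts                                  
       [ ] setup.py                                     
       [ ] types.py                                     
       [x] index.css                                    
     [-] views/                                         
       [ ] database.c                                   
       [ ] database.h                                   
       [x] cache.js                                     
       [x] worker.ts                                    
     [ ] api/                                           
       [ ] config.json                                  
       [ ] cache.css                                    
       [ ] package.json                                 
       [ ] handler.h                                    


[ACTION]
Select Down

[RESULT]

 [-] app/                                               
>  [ ] worker.go                                        
   [-] docs/                                            
     [ ] types.json                                     
     [x] logger.html                                    
   [-] templates/                                       
     [x] worker.json                                    
     [-] tools/                                         
       [ ] logger.json                                  
       [x] database.ts                                  
       [ ] setup.py                                     
       [ ] types.py                                     
       [x] index.css                                    
     [-] views/                                         
       [ ] database.c                                   
       [ ] database.h                                   
       [x] cache.js                                     
       [x] worker.ts                                    
     [ ] api/                                           
       [ ] config.json                                  
       [ ] cache.css                                    
       [ ] package.json                                 
       [ ] handler.h                                    


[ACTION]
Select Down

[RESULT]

 [-] app/                                               
   [ ] worker.go                                        
>  [-] docs/                                            
     [ ] types.json                                     
     [x] logger.html                                    
   [-] templates/                                       
     [x] worker.json                                    
     [-] tools/                                         
       [ ] logger.json                                  
       [x] database.ts                                  
       [ ] setup.py                                     
       [ ] types.py                                     
       [x] index.css                                    
     [-] views/                                         
       [ ] database.c                                   
       [ ] database.h                                   
       [x] cache.js                                     
       [x] worker.ts                                    
     [ ] api/                                           
       [ ] config.json                                  
       [ ] cache.css                                    
       [ ] package.json                                 
       [ ] handler.h                                    


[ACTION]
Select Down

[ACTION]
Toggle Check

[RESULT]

 [-] app/                                               
   [ ] worker.go                                        
   [x] docs/                                            
>    [x] types.json                                     
     [x] logger.html                                    
   [-] templates/                                       
     [x] worker.json                                    
     [-] tools/                                         
       [ ] logger.json                                  
       [x] database.ts                                  
       [ ] setup.py                                     
       [ ] types.py                                     
       [x] index.css                                    
     [-] views/                                         
       [ ] database.c                                   
       [ ] database.h                                   
       [x] cache.js                                     
       [x] worker.ts                                    
     [ ] api/                                           
       [ ] config.json                                  
       [ ] cache.css                                    
       [ ] package.json                                 
       [ ] handler.h                                    


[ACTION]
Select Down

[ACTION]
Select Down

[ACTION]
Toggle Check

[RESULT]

 [-] app/                                               
   [ ] worker.go                                        
   [x] docs/                                            
     [x] types.json                                     
     [x] logger.html                                    
>  [x] templates/                                       
     [x] worker.json                                    
     [x] tools/                                         
       [x] logger.json                                  
       [x] database.ts                                  
       [x] setup.py                                     
       [x] types.py                                     
       [x] index.css                                    
     [x] views/                                         
       [x] database.c                                   
       [x] database.h                                   
       [x] cache.js                                     
       [x] worker.ts                                    
     [x] api/                                           
       [x] config.json                                  
       [x] cache.css                                    
       [x] package.json                                 
       [x] handler.h                                    


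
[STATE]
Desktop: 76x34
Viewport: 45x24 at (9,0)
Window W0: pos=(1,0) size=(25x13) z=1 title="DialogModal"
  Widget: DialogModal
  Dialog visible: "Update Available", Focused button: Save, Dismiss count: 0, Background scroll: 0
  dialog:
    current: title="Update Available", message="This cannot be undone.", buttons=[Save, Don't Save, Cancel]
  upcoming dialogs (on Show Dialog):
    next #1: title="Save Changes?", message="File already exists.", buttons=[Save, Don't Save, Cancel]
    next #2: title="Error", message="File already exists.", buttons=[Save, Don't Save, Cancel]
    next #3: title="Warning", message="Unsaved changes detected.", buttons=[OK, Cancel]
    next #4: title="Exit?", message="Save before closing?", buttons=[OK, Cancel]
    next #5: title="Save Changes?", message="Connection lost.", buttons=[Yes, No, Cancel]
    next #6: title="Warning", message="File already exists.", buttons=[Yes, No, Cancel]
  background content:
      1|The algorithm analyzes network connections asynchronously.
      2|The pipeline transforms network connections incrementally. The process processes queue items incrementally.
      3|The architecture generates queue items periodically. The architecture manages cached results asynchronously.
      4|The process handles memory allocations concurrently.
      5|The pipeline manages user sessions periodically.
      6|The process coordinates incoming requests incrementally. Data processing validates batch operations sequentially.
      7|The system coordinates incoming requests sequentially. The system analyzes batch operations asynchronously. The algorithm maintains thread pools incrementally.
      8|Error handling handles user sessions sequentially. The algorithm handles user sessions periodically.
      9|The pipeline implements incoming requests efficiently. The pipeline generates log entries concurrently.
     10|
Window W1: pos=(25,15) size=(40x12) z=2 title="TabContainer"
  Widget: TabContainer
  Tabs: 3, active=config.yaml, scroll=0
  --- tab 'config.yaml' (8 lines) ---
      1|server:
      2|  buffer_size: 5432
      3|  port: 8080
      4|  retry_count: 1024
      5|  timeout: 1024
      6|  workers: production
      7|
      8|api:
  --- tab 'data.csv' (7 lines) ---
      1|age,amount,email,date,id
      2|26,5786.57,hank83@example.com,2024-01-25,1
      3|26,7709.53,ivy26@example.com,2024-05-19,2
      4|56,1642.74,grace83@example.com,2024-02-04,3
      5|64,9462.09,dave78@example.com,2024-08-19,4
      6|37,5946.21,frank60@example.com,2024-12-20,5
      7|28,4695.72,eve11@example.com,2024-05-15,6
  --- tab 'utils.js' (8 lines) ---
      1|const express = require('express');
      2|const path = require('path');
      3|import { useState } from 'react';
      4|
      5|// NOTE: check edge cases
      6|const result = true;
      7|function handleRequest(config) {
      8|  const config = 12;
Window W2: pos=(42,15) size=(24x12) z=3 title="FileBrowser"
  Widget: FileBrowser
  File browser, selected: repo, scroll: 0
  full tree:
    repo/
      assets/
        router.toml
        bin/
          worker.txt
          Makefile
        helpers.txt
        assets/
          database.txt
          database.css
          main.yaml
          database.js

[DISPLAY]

━━━━━━━━━━━━━━━━┓                            
Modal           ┃                            
────────────────┨                            
orithm analyzes ┃                            
eline transforms┃                            
─────────────┐ra┃                            
ate Available│em┃                            
 cannot be un│us┃                            
e]  Don't Sav│es┃                            
─────────────┘s ┃                            
andling handles ┃                            
eline implements┃                            
━━━━━━━━━━━━━━━━┛                            
                                             
                                             
                ┏━━━━━━━━━━━━━━━━┏━━━━━━━━━━━
                ┃ TabContainer   ┃ FileBrowse
                ┠────────────────┠───────────
                ┃[config.yaml]│ d┃> [-] repo/
                ┃────────────────┃    [+] ass
                ┃server:         ┃           
                ┃  buffer_size: 5┃           
                ┃  port: 8080    ┃           
                ┃  retry_count: 1┃           


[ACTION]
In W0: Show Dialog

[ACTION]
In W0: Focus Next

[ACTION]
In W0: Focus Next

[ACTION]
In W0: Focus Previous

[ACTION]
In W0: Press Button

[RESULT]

━━━━━━━━━━━━━━━━┓                            
Modal           ┃                            
────────────────┨                            
orithm analyzes ┃                            
eline transforms┃                            
hitecture genera┃                            
cess handles mem┃                            
eline manages us┃                            
cess coordinates┃                            
tem coordinates ┃                            
andling handles ┃                            
eline implements┃                            
━━━━━━━━━━━━━━━━┛                            
                                             
                                             
                ┏━━━━━━━━━━━━━━━━┏━━━━━━━━━━━
                ┃ TabContainer   ┃ FileBrowse
                ┠────────────────┠───────────
                ┃[config.yaml]│ d┃> [-] repo/
                ┃────────────────┃    [+] ass
                ┃server:         ┃           
                ┃  buffer_size: 5┃           
                ┃  port: 8080    ┃           
                ┃  retry_count: 1┃           


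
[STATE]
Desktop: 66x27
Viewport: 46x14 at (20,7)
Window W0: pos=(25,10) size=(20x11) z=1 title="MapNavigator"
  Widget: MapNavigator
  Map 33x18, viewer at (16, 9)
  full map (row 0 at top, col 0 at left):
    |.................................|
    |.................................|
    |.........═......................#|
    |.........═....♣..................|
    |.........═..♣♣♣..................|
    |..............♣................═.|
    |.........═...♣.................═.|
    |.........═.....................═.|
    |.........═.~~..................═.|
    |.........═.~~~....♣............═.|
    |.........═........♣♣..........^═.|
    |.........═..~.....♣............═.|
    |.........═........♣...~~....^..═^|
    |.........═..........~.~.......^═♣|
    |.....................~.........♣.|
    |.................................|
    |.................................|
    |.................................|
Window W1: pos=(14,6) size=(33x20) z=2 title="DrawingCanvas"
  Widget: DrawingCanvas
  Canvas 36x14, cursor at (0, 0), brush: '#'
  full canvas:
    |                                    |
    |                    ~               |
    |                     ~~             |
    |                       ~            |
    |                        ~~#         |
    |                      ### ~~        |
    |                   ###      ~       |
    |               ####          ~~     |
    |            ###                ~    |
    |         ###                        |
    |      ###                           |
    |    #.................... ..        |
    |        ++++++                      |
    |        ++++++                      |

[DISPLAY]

ingCanvas                 ┃                   
──────────────────────────┨                   
                          ┃                   
               ~          ┃                   
                ~~        ┃                   
                  ~       ┃                   
                   ~~#    ┃                   
                 ### ~~   ┃                   
              ###      ~  ┃                   
          ####          ~~┃                   
       ###                ┃                   
    ###                   ┃                   
 ###                      ┃                   
.................... ..   ┃                   


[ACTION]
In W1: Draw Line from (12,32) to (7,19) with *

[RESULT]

ingCanvas                 ┃                   
──────────────────────────┨                   
                          ┃                   
               ~          ┃                   
                ~~        ┃                   
                  ~       ┃                   
                   ~~#    ┃                   
                 ### ~~   ┃                   
              ###      ~  ┃                   
          ####**        ~~┃                   
       ###      **        ┃                   
    ###           ***     ┃                   
 ###                 ***  ┃                   
.................... .. **┃                   


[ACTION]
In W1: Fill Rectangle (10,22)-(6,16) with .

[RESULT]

ingCanvas                 ┃                   
──────────────────────────┨                   
                          ┃                   
               ~          ┃                   
                ~~        ┃                   
                  ~       ┃                   
                   ~~#    ┃                   
                 ### ~~   ┃                   
           .......     ~  ┃                   
          #.......      ~~┃                   
       ### .......        ┃                   
    ###    .......***     ┃                   
 ###       .......   ***  ┃                   
.................... .. **┃                   
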